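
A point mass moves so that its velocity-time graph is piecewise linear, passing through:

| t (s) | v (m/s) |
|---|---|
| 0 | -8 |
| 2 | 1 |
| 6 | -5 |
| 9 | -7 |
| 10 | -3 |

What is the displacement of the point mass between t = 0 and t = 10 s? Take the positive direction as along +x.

Displacement is the signed area under the v-t curve.
0–2 s: ½(-8 + 1)(2) = -7 m
2–6 s: ½(1 + -5)(4) = -8 m
6–9 s: ½(-5 + -7)(3) = -18 m
9–10 s: ½(-7 + -3)(1) = -5 m
Net displacement = -38 m

-38 m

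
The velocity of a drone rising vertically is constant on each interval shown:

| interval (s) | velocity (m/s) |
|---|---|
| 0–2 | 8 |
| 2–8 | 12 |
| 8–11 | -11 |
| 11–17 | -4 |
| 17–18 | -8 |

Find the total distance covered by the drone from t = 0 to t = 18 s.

153 m

Distance (not displacement) is the total path length: add the absolute areas under v-t.
0–2 s: |8| × 2 = 16 m
2–8 s: |12| × 6 = 72 m
8–11 s: |-11| × 3 = 33 m
11–17 s: |-4| × 6 = 24 m
17–18 s: |-8| × 1 = 8 m
Total distance = 153 m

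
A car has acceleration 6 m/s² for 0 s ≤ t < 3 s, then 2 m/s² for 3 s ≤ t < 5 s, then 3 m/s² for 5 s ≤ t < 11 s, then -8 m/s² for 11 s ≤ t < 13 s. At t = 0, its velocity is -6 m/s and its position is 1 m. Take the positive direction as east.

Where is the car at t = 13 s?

240 m

On each constant-a segment, Δv = aΔt and Δx = v₀Δt + ½aΔt²; chain segment to segment.
0–3 s: v starts -6 m/s; Δx = -6·3 + ½·6·3² = 9 m; v ends 12 m/s.
3–5 s: v starts 12 m/s; Δx = 12·2 + ½·2·2² = 28 m; v ends 16 m/s.
5–11 s: v starts 16 m/s; Δx = 16·6 + ½·3·6² = 150 m; v ends 34 m/s.
11–13 s: v starts 34 m/s; Δx = 34·2 + ½·-8·2² = 52 m; v ends 18 m/s.
x(13) = 1 + Σ Δx = 240 m.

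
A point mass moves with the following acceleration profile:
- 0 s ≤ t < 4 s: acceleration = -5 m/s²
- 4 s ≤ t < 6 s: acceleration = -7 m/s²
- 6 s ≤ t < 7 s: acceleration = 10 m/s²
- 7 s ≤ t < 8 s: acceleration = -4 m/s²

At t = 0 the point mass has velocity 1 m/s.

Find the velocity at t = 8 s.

-27 m/s

Δv equals the area under the a-t graph; then v = v₀ + Δv.
0–4 s: -5 × 4 = -20 m/s
4–6 s: -7 × 2 = -14 m/s
6–7 s: 10 × 1 = 10 m/s
7–8 s: -4 × 1 = -4 m/s
Δv = -28 m/s, so v(8) = 1 + (-28) = -27 m/s.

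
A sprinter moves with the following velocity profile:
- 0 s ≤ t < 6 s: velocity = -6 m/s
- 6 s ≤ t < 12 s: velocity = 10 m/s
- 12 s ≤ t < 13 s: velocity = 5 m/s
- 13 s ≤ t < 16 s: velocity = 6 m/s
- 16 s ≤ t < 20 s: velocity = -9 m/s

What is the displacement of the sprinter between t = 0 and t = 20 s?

Displacement is the signed area under the v-t curve.
0–6 s: -6 × 6 = -36 m
6–12 s: 10 × 6 = 60 m
12–13 s: 5 × 1 = 5 m
13–16 s: 6 × 3 = 18 m
16–20 s: -9 × 4 = -36 m
Net displacement = 11 m

11 m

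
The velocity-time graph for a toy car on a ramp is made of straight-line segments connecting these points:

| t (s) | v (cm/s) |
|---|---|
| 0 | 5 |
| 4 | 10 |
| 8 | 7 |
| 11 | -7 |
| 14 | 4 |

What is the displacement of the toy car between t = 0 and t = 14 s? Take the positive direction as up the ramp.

Net displacement equals the area under the velocity-time graph (areas below the axis count negative).
0–4 s: ½(5 + 10)(4) = 30 cm
4–8 s: ½(10 + 7)(4) = 34 cm
8–11 s: ½(7 + -7)(3) = 0 cm
11–14 s: ½(-7 + 4)(3) = -4.5 cm
Net displacement = 59.5 cm

59.5 cm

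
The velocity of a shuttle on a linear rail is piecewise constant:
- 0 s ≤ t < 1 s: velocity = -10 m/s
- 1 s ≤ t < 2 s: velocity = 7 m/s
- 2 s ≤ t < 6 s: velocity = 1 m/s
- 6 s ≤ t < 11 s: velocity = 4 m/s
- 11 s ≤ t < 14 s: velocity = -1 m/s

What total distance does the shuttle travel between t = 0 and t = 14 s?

Distance (not displacement) is the total path length: add the absolute areas under v-t.
0–1 s: |-10| × 1 = 10 m
1–2 s: |7| × 1 = 7 m
2–6 s: |1| × 4 = 4 m
6–11 s: |4| × 5 = 20 m
11–14 s: |-1| × 3 = 3 m
Total distance = 44 m

44 m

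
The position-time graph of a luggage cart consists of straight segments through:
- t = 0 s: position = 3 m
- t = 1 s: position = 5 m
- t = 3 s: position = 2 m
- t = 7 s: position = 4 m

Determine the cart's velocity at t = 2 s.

Velocity is the slope of the x-t graph on 1–3 s: (2 − 5)/(3 − 1) = -1.5 m/s.

-1.5 m/s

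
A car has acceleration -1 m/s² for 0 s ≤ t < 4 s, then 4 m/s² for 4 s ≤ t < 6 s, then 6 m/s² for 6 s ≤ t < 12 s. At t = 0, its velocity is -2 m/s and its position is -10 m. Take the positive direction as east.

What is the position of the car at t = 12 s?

On each constant-a segment, Δv = aΔt and Δx = v₀Δt + ½aΔt²; chain segment to segment.
0–4 s: v starts -2 m/s; Δx = -2·4 + ½·-1·4² = -16 m; v ends -6 m/s.
4–6 s: v starts -6 m/s; Δx = -6·2 + ½·4·2² = -4 m; v ends 2 m/s.
6–12 s: v starts 2 m/s; Δx = 2·6 + ½·6·6² = 120 m; v ends 38 m/s.
x(12) = -10 + Σ Δx = 90 m.

90 m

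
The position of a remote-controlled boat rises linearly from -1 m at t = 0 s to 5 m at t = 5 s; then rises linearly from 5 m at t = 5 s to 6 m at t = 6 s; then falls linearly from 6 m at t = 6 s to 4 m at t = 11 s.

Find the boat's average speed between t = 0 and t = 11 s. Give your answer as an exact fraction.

Average speed = (total path length)/(elapsed time); on a piecewise-linear x-t graph the path length is Σ|Δx|.
0–5 s: |Δx| = |5 − -1| = 6 m
5–6 s: |Δx| = |6 − 5| = 1 m
6–11 s: |Δx| = |4 − 6| = 2 m
Total path = 9 m; average speed = 9/11 = 9/11 m/s.

9/11 m/s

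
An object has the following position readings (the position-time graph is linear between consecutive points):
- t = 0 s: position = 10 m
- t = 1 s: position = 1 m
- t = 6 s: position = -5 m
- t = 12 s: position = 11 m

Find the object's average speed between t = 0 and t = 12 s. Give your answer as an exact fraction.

Average speed = (total path length)/(elapsed time); on a piecewise-linear x-t graph the path length is Σ|Δx|.
0–1 s: |Δx| = |1 − 10| = 9 m
1–6 s: |Δx| = |-5 − 1| = 6 m
6–12 s: |Δx| = |11 − -5| = 16 m
Total path = 31 m; average speed = 31/12 = 31/12 m/s.

31/12 m/s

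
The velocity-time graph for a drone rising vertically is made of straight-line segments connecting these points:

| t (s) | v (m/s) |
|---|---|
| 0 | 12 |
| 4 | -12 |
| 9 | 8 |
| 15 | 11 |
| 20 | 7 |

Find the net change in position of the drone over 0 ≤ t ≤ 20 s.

Net displacement equals the area under the velocity-time graph (areas below the axis count negative).
0–4 s: ½(12 + -12)(4) = 0 m
4–9 s: ½(-12 + 8)(5) = -10 m
9–15 s: ½(8 + 11)(6) = 57 m
15–20 s: ½(11 + 7)(5) = 45 m
Net displacement = 92 m

92 m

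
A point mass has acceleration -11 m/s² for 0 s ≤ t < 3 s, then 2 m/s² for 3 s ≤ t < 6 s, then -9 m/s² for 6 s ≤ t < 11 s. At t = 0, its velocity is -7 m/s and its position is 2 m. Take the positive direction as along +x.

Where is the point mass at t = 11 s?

-462 m

On each constant-a segment, Δv = aΔt and Δx = v₀Δt + ½aΔt²; chain segment to segment.
0–3 s: v starts -7 m/s; Δx = -7·3 + ½·-11·3² = -70.5 m; v ends -40 m/s.
3–6 s: v starts -40 m/s; Δx = -40·3 + ½·2·3² = -111 m; v ends -34 m/s.
6–11 s: v starts -34 m/s; Δx = -34·5 + ½·-9·5² = -282.5 m; v ends -79 m/s.
x(11) = 2 + Σ Δx = -462 m.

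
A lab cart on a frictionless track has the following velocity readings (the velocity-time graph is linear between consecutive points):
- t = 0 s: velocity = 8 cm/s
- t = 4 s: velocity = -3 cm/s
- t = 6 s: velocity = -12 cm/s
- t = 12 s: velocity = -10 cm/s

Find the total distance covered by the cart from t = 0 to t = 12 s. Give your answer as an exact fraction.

Total distance travelled is ∫|v| dt — sum the magnitudes of each area piece.
0–4 s: v = 0 at t = 32/11 s; triangle areas 128/11 + 18/11 = 146/11 cm
4–6 s: |½(-3 + -12)(2)| = 15 cm
6–12 s: |½(-12 + -10)(6)| = 66 cm
Total distance = 1037/11 cm

1037/11 cm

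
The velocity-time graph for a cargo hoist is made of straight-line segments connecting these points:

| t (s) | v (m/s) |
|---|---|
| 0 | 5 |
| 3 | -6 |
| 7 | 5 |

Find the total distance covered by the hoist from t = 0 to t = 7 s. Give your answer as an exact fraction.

427/22 m

Total distance travelled is ∫|v| dt — sum the magnitudes of each area piece.
0–3 s: v = 0 at t = 15/11 s; triangle areas 75/22 + 54/11 = 183/22 m
3–7 s: v = 0 at t = 57/11 s; triangle areas 72/11 + 50/11 = 122/11 m
Total distance = 427/22 m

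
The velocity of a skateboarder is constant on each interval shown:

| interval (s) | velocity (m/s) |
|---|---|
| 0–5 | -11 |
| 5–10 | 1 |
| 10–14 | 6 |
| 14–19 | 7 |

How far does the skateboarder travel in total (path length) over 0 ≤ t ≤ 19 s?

Distance (not displacement) is the total path length: add the absolute areas under v-t.
0–5 s: |-11| × 5 = 55 m
5–10 s: |1| × 5 = 5 m
10–14 s: |6| × 4 = 24 m
14–19 s: |7| × 5 = 35 m
Total distance = 119 m

119 m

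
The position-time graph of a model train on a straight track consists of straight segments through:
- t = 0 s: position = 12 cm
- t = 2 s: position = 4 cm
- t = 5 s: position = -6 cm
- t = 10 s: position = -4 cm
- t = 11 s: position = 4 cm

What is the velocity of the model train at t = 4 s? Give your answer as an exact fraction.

-10/3 cm/s

Velocity is the slope of the x-t graph on 2–5 s: (-6 − 4)/(5 − 2) = -10/3 cm/s.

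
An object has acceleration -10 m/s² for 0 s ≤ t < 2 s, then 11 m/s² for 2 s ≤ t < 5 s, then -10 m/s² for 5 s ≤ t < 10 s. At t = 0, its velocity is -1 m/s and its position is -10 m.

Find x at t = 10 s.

-110.5 m

On each constant-a segment, Δv = aΔt and Δx = v₀Δt + ½aΔt²; chain segment to segment.
0–2 s: v starts -1 m/s; Δx = -1·2 + ½·-10·2² = -22 m; v ends -21 m/s.
2–5 s: v starts -21 m/s; Δx = -21·3 + ½·11·3² = -13.5 m; v ends 12 m/s.
5–10 s: v starts 12 m/s; Δx = 12·5 + ½·-10·5² = -65 m; v ends -38 m/s.
x(10) = -10 + Σ Δx = -110.5 m.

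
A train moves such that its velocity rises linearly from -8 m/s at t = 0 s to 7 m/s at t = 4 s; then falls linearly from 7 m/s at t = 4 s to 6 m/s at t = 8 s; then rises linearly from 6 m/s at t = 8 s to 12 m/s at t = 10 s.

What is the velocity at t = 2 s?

-0.5 m/s

On 0–4 s the graph is linear from -8 to 7 m/s: v(2) = -8 + (7 − -8)·(2 − 0)/(4 − 0) = -0.5 m/s.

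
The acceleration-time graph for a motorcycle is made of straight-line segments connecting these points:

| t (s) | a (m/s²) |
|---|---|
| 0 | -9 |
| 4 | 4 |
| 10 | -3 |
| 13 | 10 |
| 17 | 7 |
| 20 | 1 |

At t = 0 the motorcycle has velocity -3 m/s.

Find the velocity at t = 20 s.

46.5 m/s

Δv equals the area under the a-t graph; then v = v₀ + Δv.
0–4 s: ½(-9 + 4)(4) = -10 m/s
4–10 s: ½(4 + -3)(6) = 3 m/s
10–13 s: ½(-3 + 10)(3) = 10.5 m/s
13–17 s: ½(10 + 7)(4) = 34 m/s
17–20 s: ½(7 + 1)(3) = 12 m/s
Δv = 49.5 m/s, so v(20) = -3 + (49.5) = 46.5 m/s.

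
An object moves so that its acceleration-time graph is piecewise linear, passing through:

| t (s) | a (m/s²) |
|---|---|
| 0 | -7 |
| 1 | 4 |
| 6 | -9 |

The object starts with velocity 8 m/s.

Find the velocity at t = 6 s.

-6 m/s

Δv equals the area under the a-t graph; then v = v₀ + Δv.
0–1 s: ½(-7 + 4)(1) = -1.5 m/s
1–6 s: ½(4 + -9)(5) = -12.5 m/s
Δv = -14 m/s, so v(6) = 8 + (-14) = -6 m/s.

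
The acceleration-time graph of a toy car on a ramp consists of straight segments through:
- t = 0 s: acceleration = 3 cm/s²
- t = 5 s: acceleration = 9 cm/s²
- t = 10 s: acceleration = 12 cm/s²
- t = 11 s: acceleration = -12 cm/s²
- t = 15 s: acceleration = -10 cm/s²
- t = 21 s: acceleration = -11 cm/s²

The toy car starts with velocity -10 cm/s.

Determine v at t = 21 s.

-34.5 cm/s

Δv equals the area under the a-t graph; then v = v₀ + Δv.
0–5 s: ½(3 + 9)(5) = 30 cm/s
5–10 s: ½(9 + 12)(5) = 52.5 cm/s
10–11 s: ½(12 + -12)(1) = 0 cm/s
11–15 s: ½(-12 + -10)(4) = -44 cm/s
15–21 s: ½(-10 + -11)(6) = -63 cm/s
Δv = -24.5 cm/s, so v(21) = -10 + (-24.5) = -34.5 cm/s.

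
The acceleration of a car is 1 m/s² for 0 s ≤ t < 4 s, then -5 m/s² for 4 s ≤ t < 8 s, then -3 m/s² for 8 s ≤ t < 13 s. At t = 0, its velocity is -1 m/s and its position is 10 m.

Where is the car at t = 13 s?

-136.5 m

On each constant-a segment, Δv = aΔt and Δx = v₀Δt + ½aΔt²; chain segment to segment.
0–4 s: v starts -1 m/s; Δx = -1·4 + ½·1·4² = 4 m; v ends 3 m/s.
4–8 s: v starts 3 m/s; Δx = 3·4 + ½·-5·4² = -28 m; v ends -17 m/s.
8–13 s: v starts -17 m/s; Δx = -17·5 + ½·-3·5² = -122.5 m; v ends -32 m/s.
x(13) = 10 + Σ Δx = -136.5 m.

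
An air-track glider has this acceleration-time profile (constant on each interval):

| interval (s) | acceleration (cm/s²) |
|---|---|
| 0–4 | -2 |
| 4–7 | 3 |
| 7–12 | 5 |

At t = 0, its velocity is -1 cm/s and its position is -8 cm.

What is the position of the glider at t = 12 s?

21 cm

On each constant-a segment, Δv = aΔt and Δx = v₀Δt + ½aΔt²; chain segment to segment.
0–4 s: v starts -1 cm/s; Δx = -1·4 + ½·-2·4² = -20 cm; v ends -9 cm/s.
4–7 s: v starts -9 cm/s; Δx = -9·3 + ½·3·3² = -13.5 cm; v ends 0 cm/s.
7–12 s: v starts 0 cm/s; Δx = 0·5 + ½·5·5² = 62.5 cm; v ends 25 cm/s.
x(12) = -8 + Σ Δx = 21 cm.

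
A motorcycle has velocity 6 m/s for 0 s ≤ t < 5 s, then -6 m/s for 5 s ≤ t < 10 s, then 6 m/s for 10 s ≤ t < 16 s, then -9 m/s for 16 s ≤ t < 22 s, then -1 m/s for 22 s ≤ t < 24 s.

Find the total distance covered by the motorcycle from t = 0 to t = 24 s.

Distance (not displacement) is the total path length: add the absolute areas under v-t.
0–5 s: |6| × 5 = 30 m
5–10 s: |-6| × 5 = 30 m
10–16 s: |6| × 6 = 36 m
16–22 s: |-9| × 6 = 54 m
22–24 s: |-1| × 2 = 2 m
Total distance = 152 m

152 m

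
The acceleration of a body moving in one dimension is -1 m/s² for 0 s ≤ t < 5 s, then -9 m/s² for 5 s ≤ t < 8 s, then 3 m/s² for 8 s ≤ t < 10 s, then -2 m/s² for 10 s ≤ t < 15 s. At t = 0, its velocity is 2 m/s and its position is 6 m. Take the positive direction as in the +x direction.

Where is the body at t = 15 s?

-245 m

On each constant-a segment, Δv = aΔt and Δx = v₀Δt + ½aΔt²; chain segment to segment.
0–5 s: v starts 2 m/s; Δx = 2·5 + ½·-1·5² = -2.5 m; v ends -3 m/s.
5–8 s: v starts -3 m/s; Δx = -3·3 + ½·-9·3² = -49.5 m; v ends -30 m/s.
8–10 s: v starts -30 m/s; Δx = -30·2 + ½·3·2² = -54 m; v ends -24 m/s.
10–15 s: v starts -24 m/s; Δx = -24·5 + ½·-2·5² = -145 m; v ends -34 m/s.
x(15) = 6 + Σ Δx = -245 m.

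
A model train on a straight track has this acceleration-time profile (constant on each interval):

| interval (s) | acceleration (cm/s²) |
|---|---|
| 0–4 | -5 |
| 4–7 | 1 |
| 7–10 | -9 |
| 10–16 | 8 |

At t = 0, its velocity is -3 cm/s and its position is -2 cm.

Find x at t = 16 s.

On each constant-a segment, Δv = aΔt and Δx = v₀Δt + ½aΔt²; chain segment to segment.
0–4 s: v starts -3 cm/s; Δx = -3·4 + ½·-5·4² = -52 cm; v ends -23 cm/s.
4–7 s: v starts -23 cm/s; Δx = -23·3 + ½·1·3² = -64.5 cm; v ends -20 cm/s.
7–10 s: v starts -20 cm/s; Δx = -20·3 + ½·-9·3² = -100.5 cm; v ends -47 cm/s.
10–16 s: v starts -47 cm/s; Δx = -47·6 + ½·8·6² = -138 cm; v ends 1 cm/s.
x(16) = -2 + Σ Δx = -357 cm.

-357 cm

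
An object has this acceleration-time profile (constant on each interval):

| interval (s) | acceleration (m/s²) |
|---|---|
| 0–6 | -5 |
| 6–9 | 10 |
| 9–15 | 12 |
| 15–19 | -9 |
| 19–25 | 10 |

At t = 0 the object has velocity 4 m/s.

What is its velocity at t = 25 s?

100 m/s

Δv equals the area under the a-t graph; then v = v₀ + Δv.
0–6 s: -5 × 6 = -30 m/s
6–9 s: 10 × 3 = 30 m/s
9–15 s: 12 × 6 = 72 m/s
15–19 s: -9 × 4 = -36 m/s
19–25 s: 10 × 6 = 60 m/s
Δv = 96 m/s, so v(25) = 4 + (96) = 100 m/s.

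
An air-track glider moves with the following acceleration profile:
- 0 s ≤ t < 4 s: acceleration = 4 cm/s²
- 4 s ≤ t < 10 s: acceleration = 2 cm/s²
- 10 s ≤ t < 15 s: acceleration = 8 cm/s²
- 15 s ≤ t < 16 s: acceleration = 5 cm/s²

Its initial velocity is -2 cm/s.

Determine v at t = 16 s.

Δv equals the area under the a-t graph; then v = v₀ + Δv.
0–4 s: 4 × 4 = 16 cm/s
4–10 s: 2 × 6 = 12 cm/s
10–15 s: 8 × 5 = 40 cm/s
15–16 s: 5 × 1 = 5 cm/s
Δv = 73 cm/s, so v(16) = -2 + (73) = 71 cm/s.

71 cm/s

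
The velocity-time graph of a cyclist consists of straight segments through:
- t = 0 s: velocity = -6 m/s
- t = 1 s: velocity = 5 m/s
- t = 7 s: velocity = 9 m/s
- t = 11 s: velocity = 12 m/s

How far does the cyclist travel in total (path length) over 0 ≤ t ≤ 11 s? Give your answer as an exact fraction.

1909/22 m

Distance (not displacement) is the total path length: add the absolute areas under v-t.
0–1 s: v = 0 at t = 6/11 s; triangle areas 18/11 + 25/22 = 61/22 m
1–7 s: |½(5 + 9)(6)| = 42 m
7–11 s: |½(9 + 12)(4)| = 42 m
Total distance = 1909/22 m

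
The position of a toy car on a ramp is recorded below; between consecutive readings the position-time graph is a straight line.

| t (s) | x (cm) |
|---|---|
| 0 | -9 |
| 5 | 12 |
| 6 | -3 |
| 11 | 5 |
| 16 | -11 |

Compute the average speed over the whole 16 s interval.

3.75 cm/s

Average speed = (total path length)/(elapsed time); on a piecewise-linear x-t graph the path length is Σ|Δx|.
0–5 s: |Δx| = |12 − -9| = 21 cm
5–6 s: |Δx| = |-3 − 12| = 15 cm
6–11 s: |Δx| = |5 − -3| = 8 cm
11–16 s: |Δx| = |-11 − 5| = 16 cm
Total path = 60 cm; average speed = 60/16 = 3.75 cm/s.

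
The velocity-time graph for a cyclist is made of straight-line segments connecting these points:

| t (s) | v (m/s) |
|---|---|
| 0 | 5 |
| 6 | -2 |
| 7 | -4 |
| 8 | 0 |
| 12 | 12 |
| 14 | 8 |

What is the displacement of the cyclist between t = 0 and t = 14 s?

Net displacement equals the area under the velocity-time graph (areas below the axis count negative).
0–6 s: ½(5 + -2)(6) = 9 m
6–7 s: ½(-2 + -4)(1) = -3 m
7–8 s: ½(-4 + 0)(1) = -2 m
8–12 s: ½(0 + 12)(4) = 24 m
12–14 s: ½(12 + 8)(2) = 20 m
Net displacement = 48 m

48 m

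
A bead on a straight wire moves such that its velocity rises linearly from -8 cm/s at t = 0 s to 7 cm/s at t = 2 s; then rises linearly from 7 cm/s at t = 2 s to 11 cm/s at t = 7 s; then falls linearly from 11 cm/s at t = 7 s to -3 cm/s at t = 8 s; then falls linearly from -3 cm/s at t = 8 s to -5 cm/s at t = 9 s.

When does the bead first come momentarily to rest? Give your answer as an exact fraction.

v changes sign on 0–2 s (from -8 to 7); the graph is linear there, so v = 0 at t = 0 + (8)·(2 − 0)/(7 − -8) = 16/15 s.

t = 16/15 s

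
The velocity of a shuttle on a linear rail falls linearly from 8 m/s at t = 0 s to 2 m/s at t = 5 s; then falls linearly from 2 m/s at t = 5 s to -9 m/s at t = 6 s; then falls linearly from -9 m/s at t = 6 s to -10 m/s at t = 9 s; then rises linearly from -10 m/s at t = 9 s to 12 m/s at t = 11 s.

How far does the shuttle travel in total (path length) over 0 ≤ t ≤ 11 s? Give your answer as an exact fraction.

Total distance travelled is ∫|v| dt — sum the magnitudes of each area piece.
0–5 s: |½(8 + 2)(5)| = 25 m
5–6 s: v = 0 at t = 57/11 s; triangle areas 2/11 + 81/22 = 85/22 m
6–9 s: |½(-9 + -10)(3)| = 28.5 m
9–11 s: v = 0 at t = 109/11 s; triangle areas 50/11 + 72/11 = 122/11 m
Total distance = 753/11 m

753/11 m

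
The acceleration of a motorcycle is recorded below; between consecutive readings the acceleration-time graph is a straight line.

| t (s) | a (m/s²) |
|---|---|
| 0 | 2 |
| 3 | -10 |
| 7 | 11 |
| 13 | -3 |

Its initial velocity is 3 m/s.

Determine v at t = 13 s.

17 m/s

Δv equals the area under the a-t graph; then v = v₀ + Δv.
0–3 s: ½(2 + -10)(3) = -12 m/s
3–7 s: ½(-10 + 11)(4) = 2 m/s
7–13 s: ½(11 + -3)(6) = 24 m/s
Δv = 14 m/s, so v(13) = 3 + (14) = 17 m/s.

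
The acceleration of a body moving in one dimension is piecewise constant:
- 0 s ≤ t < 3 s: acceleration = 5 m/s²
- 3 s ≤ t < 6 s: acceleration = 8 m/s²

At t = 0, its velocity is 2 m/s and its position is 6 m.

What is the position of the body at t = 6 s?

121.5 m

On each constant-a segment, Δv = aΔt and Δx = v₀Δt + ½aΔt²; chain segment to segment.
0–3 s: v starts 2 m/s; Δx = 2·3 + ½·5·3² = 28.5 m; v ends 17 m/s.
3–6 s: v starts 17 m/s; Δx = 17·3 + ½·8·3² = 87 m; v ends 41 m/s.
x(6) = 6 + Σ Δx = 121.5 m.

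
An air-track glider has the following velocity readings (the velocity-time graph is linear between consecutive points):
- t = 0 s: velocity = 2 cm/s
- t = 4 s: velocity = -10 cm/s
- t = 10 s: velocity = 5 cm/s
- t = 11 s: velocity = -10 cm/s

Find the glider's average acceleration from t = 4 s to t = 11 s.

0 cm/s²

Average acceleration = Δv/Δt = (-10 − -10)/(11 − 4) = 0 cm/s².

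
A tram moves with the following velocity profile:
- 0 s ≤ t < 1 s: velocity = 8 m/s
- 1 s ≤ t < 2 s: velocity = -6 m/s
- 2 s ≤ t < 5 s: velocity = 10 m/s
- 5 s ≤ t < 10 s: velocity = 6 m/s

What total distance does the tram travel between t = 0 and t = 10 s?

74 m

Total distance travelled is ∫|v| dt — sum the magnitudes of each area piece.
0–1 s: |8| × 1 = 8 m
1–2 s: |-6| × 1 = 6 m
2–5 s: |10| × 3 = 30 m
5–10 s: |6| × 5 = 30 m
Total distance = 74 m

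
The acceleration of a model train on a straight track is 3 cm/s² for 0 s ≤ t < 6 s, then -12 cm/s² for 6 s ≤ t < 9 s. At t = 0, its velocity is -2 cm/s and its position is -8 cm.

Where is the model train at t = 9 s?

On each constant-a segment, Δv = aΔt and Δx = v₀Δt + ½aΔt²; chain segment to segment.
0–6 s: v starts -2 cm/s; Δx = -2·6 + ½·3·6² = 42 cm; v ends 16 cm/s.
6–9 s: v starts 16 cm/s; Δx = 16·3 + ½·-12·3² = -6 cm; v ends -20 cm/s.
x(9) = -8 + Σ Δx = 28 cm.

28 cm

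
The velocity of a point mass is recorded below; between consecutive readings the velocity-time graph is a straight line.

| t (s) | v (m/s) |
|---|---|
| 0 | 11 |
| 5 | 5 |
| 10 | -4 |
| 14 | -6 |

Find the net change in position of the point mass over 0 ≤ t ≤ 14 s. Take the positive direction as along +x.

22.5 m

Displacement is the signed area under the v-t curve.
0–5 s: ½(11 + 5)(5) = 40 m
5–10 s: ½(5 + -4)(5) = 2.5 m
10–14 s: ½(-4 + -6)(4) = -20 m
Net displacement = 22.5 m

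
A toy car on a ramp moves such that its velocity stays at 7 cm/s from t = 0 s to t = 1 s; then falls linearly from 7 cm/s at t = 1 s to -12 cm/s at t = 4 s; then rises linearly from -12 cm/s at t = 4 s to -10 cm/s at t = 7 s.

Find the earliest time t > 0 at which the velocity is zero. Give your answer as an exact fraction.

t = 40/19 s

v changes sign on 1–4 s (from 7 to -12); the graph is linear there, so v = 0 at t = 1 + (-7)·(4 − 1)/(-12 − 7) = 40/19 s.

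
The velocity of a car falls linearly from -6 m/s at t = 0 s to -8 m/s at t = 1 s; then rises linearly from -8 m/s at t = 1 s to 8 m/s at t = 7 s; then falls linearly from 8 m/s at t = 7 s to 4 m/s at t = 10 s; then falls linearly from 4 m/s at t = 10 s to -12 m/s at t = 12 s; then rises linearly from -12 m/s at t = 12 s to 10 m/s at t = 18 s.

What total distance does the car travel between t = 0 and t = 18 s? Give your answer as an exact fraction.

Distance (not displacement) is the total path length: add the absolute areas under v-t.
0–1 s: |½(-6 + -8)(1)| = 7 m
1–7 s: v = 0 at t = 4 s; triangle areas 12 + 12 = 24 m
7–10 s: |½(8 + 4)(3)| = 18 m
10–12 s: v = 0 at t = 10.5 s; triangle areas 1 + 9 = 10 m
12–18 s: v = 0 at t = 168/11 s; triangle areas 216/11 + 150/11 = 366/11 m
Total distance = 1015/11 m

1015/11 m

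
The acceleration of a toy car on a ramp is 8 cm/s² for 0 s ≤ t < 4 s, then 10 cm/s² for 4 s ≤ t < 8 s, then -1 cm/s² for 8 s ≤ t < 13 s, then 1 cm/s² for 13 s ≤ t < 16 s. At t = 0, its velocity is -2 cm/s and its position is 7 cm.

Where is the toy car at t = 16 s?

On each constant-a segment, Δv = aΔt and Δx = v₀Δt + ½aΔt²; chain segment to segment.
0–4 s: v starts -2 cm/s; Δx = -2·4 + ½·8·4² = 56 cm; v ends 30 cm/s.
4–8 s: v starts 30 cm/s; Δx = 30·4 + ½·10·4² = 200 cm; v ends 70 cm/s.
8–13 s: v starts 70 cm/s; Δx = 70·5 + ½·-1·5² = 337.5 cm; v ends 65 cm/s.
13–16 s: v starts 65 cm/s; Δx = 65·3 + ½·1·3² = 199.5 cm; v ends 68 cm/s.
x(16) = 7 + Σ Δx = 800 cm.

800 cm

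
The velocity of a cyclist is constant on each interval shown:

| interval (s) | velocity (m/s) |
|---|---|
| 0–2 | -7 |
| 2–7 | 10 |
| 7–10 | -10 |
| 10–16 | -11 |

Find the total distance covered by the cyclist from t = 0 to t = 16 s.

160 m

Total distance travelled is ∫|v| dt — sum the magnitudes of each area piece.
0–2 s: |-7| × 2 = 14 m
2–7 s: |10| × 5 = 50 m
7–10 s: |-10| × 3 = 30 m
10–16 s: |-11| × 6 = 66 m
Total distance = 160 m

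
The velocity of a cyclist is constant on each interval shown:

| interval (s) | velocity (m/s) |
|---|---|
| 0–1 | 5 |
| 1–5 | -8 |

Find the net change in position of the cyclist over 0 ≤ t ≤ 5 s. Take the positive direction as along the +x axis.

-27 m

Net displacement equals the area under the velocity-time graph (areas below the axis count negative).
0–1 s: 5 × 1 = 5 m
1–5 s: -8 × 4 = -32 m
Net displacement = -27 m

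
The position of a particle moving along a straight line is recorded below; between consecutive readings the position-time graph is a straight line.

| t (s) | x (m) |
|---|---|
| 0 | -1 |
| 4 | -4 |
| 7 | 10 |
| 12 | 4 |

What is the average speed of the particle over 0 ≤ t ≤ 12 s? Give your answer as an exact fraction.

23/12 m/s

Average speed = (total path length)/(elapsed time); on a piecewise-linear x-t graph the path length is Σ|Δx|.
0–4 s: |Δx| = |-4 − -1| = 3 m
4–7 s: |Δx| = |10 − -4| = 14 m
7–12 s: |Δx| = |4 − 10| = 6 m
Total path = 23 m; average speed = 23/12 = 23/12 m/s.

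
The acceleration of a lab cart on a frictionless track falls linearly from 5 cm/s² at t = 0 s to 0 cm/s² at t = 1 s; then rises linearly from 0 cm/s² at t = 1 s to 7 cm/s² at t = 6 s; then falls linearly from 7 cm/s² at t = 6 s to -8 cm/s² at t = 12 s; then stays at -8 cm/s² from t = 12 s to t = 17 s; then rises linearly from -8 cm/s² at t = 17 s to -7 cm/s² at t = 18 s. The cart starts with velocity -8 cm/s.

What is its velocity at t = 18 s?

-38.5 cm/s

Δv equals the area under the a-t graph; then v = v₀ + Δv.
0–1 s: ½(5 + 0)(1) = 2.5 cm/s
1–6 s: ½(0 + 7)(5) = 17.5 cm/s
6–12 s: ½(7 + -8)(6) = -3 cm/s
12–17 s: -8 × 5 = -40 cm/s
17–18 s: ½(-8 + -7)(1) = -7.5 cm/s
Δv = -30.5 cm/s, so v(18) = -8 + (-30.5) = -38.5 cm/s.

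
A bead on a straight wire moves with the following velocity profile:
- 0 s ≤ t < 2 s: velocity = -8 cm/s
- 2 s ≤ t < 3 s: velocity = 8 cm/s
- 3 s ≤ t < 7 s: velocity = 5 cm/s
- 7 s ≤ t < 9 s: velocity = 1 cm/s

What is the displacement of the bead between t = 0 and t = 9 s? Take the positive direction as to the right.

14 cm

Displacement is the signed area under the v-t curve.
0–2 s: -8 × 2 = -16 cm
2–3 s: 8 × 1 = 8 cm
3–7 s: 5 × 4 = 20 cm
7–9 s: 1 × 2 = 2 cm
Net displacement = 14 cm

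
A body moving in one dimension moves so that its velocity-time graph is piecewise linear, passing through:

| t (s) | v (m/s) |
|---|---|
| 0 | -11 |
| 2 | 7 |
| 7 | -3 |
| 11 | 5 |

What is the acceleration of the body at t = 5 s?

-2 m/s²

Acceleration is the slope of the v-t graph on 2–7 s: (-3 − 7)/(7 − 2) = -2 m/s².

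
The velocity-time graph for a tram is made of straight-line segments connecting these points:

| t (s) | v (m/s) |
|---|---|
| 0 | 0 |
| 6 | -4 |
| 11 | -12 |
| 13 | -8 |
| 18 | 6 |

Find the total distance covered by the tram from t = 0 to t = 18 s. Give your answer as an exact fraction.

629/7 m

Total distance travelled is ∫|v| dt — sum the magnitudes of each area piece.
0–6 s: |½(0 + -4)(6)| = 12 m
6–11 s: |½(-4 + -12)(5)| = 40 m
11–13 s: |½(-12 + -8)(2)| = 20 m
13–18 s: v = 0 at t = 111/7 s; triangle areas 80/7 + 45/7 = 125/7 m
Total distance = 629/7 m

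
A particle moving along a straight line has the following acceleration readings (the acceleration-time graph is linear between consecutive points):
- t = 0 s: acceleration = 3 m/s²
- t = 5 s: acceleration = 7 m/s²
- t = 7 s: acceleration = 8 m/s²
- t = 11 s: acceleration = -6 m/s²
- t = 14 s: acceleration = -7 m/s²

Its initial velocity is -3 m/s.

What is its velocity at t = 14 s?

Δv equals the area under the a-t graph; then v = v₀ + Δv.
0–5 s: ½(3 + 7)(5) = 25 m/s
5–7 s: ½(7 + 8)(2) = 15 m/s
7–11 s: ½(8 + -6)(4) = 4 m/s
11–14 s: ½(-6 + -7)(3) = -19.5 m/s
Δv = 24.5 m/s, so v(14) = -3 + (24.5) = 21.5 m/s.

21.5 m/s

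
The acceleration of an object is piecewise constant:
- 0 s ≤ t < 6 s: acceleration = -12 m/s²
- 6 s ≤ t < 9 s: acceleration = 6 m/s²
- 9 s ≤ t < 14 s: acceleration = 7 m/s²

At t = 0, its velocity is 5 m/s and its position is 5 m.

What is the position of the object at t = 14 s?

On each constant-a segment, Δv = aΔt and Δx = v₀Δt + ½aΔt²; chain segment to segment.
0–6 s: v starts 5 m/s; Δx = 5·6 + ½·-12·6² = -186 m; v ends -67 m/s.
6–9 s: v starts -67 m/s; Δx = -67·3 + ½·6·3² = -174 m; v ends -49 m/s.
9–14 s: v starts -49 m/s; Δx = -49·5 + ½·7·5² = -157.5 m; v ends -14 m/s.
x(14) = 5 + Σ Δx = -512.5 m.

-512.5 m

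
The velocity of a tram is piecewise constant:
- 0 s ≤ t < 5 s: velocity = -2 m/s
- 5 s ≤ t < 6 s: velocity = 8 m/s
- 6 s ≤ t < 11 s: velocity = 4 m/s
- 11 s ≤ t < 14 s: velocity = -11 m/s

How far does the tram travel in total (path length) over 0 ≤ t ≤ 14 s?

Distance (not displacement) is the total path length: add the absolute areas under v-t.
0–5 s: |-2| × 5 = 10 m
5–6 s: |8| × 1 = 8 m
6–11 s: |4| × 5 = 20 m
11–14 s: |-11| × 3 = 33 m
Total distance = 71 m

71 m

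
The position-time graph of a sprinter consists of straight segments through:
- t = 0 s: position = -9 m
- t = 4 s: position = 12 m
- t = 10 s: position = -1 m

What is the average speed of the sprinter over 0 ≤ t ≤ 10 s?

3.4 m/s

Average speed = (total path length)/(elapsed time); on a piecewise-linear x-t graph the path length is Σ|Δx|.
0–4 s: |Δx| = |12 − -9| = 21 m
4–10 s: |Δx| = |-1 − 12| = 13 m
Total path = 34 m; average speed = 34/10 = 3.4 m/s.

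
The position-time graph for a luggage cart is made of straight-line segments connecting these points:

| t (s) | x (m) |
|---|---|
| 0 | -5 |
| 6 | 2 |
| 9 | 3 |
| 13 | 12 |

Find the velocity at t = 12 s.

Velocity is the slope of the x-t graph on 9–13 s: (12 − 3)/(13 − 9) = 2.25 m/s.

2.25 m/s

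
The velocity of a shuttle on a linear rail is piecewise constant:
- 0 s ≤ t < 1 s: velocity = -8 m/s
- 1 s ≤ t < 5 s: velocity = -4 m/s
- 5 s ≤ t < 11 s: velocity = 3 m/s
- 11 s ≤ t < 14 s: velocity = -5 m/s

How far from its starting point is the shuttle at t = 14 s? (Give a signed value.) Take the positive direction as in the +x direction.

-21 m

Net displacement equals the area under the velocity-time graph (areas below the axis count negative).
0–1 s: -8 × 1 = -8 m
1–5 s: -4 × 4 = -16 m
5–11 s: 3 × 6 = 18 m
11–14 s: -5 × 3 = -15 m
Net displacement = -21 m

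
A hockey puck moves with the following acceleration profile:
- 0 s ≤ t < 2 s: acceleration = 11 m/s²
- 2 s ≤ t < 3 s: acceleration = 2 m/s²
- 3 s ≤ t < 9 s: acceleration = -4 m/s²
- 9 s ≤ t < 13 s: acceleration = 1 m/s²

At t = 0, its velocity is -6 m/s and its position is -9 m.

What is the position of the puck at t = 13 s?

38 m

On each constant-a segment, Δv = aΔt and Δx = v₀Δt + ½aΔt²; chain segment to segment.
0–2 s: v starts -6 m/s; Δx = -6·2 + ½·11·2² = 10 m; v ends 16 m/s.
2–3 s: v starts 16 m/s; Δx = 16·1 + ½·2·1² = 17 m; v ends 18 m/s.
3–9 s: v starts 18 m/s; Δx = 18·6 + ½·-4·6² = 36 m; v ends -6 m/s.
9–13 s: v starts -6 m/s; Δx = -6·4 + ½·1·4² = -16 m; v ends -2 m/s.
x(13) = -9 + Σ Δx = 38 m.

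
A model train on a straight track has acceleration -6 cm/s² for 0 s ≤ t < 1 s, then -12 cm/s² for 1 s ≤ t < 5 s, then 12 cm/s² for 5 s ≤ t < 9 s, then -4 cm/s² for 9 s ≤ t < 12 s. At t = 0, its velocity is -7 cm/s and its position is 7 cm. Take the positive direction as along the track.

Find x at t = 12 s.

On each constant-a segment, Δv = aΔt and Δx = v₀Δt + ½aΔt²; chain segment to segment.
0–1 s: v starts -7 cm/s; Δx = -7·1 + ½·-6·1² = -10 cm; v ends -13 cm/s.
1–5 s: v starts -13 cm/s; Δx = -13·4 + ½·-12·4² = -148 cm; v ends -61 cm/s.
5–9 s: v starts -61 cm/s; Δx = -61·4 + ½·12·4² = -148 cm; v ends -13 cm/s.
9–12 s: v starts -13 cm/s; Δx = -13·3 + ½·-4·3² = -57 cm; v ends -25 cm/s.
x(12) = 7 + Σ Δx = -356 cm.

-356 cm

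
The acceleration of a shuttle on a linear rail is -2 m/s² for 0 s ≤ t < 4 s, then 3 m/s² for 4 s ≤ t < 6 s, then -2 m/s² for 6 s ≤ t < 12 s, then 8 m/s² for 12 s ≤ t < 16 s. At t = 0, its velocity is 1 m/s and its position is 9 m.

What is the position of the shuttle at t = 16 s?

-41 m

On each constant-a segment, Δv = aΔt and Δx = v₀Δt + ½aΔt²; chain segment to segment.
0–4 s: v starts 1 m/s; Δx = 1·4 + ½·-2·4² = -12 m; v ends -7 m/s.
4–6 s: v starts -7 m/s; Δx = -7·2 + ½·3·2² = -8 m; v ends -1 m/s.
6–12 s: v starts -1 m/s; Δx = -1·6 + ½·-2·6² = -42 m; v ends -13 m/s.
12–16 s: v starts -13 m/s; Δx = -13·4 + ½·8·4² = 12 m; v ends 19 m/s.
x(16) = 9 + Σ Δx = -41 m.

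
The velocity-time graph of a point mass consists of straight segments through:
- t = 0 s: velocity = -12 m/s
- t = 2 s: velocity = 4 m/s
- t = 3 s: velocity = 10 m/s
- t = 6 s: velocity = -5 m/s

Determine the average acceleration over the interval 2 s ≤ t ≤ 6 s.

-2.25 m/s²

Average acceleration = Δv/Δt = (-5 − 4)/(6 − 2) = -2.25 m/s².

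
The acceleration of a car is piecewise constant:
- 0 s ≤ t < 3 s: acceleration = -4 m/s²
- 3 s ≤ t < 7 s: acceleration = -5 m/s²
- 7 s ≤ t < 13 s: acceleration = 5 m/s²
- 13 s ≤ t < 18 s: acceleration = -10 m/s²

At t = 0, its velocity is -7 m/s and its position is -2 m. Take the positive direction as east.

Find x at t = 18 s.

-471 m

On each constant-a segment, Δv = aΔt and Δx = v₀Δt + ½aΔt²; chain segment to segment.
0–3 s: v starts -7 m/s; Δx = -7·3 + ½·-4·3² = -39 m; v ends -19 m/s.
3–7 s: v starts -19 m/s; Δx = -19·4 + ½·-5·4² = -116 m; v ends -39 m/s.
7–13 s: v starts -39 m/s; Δx = -39·6 + ½·5·6² = -144 m; v ends -9 m/s.
13–18 s: v starts -9 m/s; Δx = -9·5 + ½·-10·5² = -170 m; v ends -59 m/s.
x(18) = -2 + Σ Δx = -471 m.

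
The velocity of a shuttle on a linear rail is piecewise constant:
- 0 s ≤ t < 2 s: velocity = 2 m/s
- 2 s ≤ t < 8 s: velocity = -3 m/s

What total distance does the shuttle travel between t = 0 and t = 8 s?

22 m

Distance (not displacement) is the total path length: add the absolute areas under v-t.
0–2 s: |2| × 2 = 4 m
2–8 s: |-3| × 6 = 18 m
Total distance = 22 m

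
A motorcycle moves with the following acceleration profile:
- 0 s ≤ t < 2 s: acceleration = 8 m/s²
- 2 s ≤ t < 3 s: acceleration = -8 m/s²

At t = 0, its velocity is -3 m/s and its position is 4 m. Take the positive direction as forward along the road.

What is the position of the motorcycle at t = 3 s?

On each constant-a segment, Δv = aΔt and Δx = v₀Δt + ½aΔt²; chain segment to segment.
0–2 s: v starts -3 m/s; Δx = -3·2 + ½·8·2² = 10 m; v ends 13 m/s.
2–3 s: v starts 13 m/s; Δx = 13·1 + ½·-8·1² = 9 m; v ends 5 m/s.
x(3) = 4 + Σ Δx = 23 m.

23 m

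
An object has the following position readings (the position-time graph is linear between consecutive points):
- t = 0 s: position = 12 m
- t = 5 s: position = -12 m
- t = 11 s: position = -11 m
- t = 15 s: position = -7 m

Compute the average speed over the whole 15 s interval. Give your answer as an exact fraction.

29/15 m/s

Average speed = (total path length)/(elapsed time); on a piecewise-linear x-t graph the path length is Σ|Δx|.
0–5 s: |Δx| = |-12 − 12| = 24 m
5–11 s: |Δx| = |-11 − -12| = 1 m
11–15 s: |Δx| = |-7 − -11| = 4 m
Total path = 29 m; average speed = 29/15 = 29/15 m/s.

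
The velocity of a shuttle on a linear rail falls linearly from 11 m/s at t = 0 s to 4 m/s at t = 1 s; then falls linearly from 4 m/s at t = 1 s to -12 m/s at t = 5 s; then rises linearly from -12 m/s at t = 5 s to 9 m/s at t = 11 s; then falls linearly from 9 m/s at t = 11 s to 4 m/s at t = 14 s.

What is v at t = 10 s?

On 5–11 s the graph is linear from -12 to 9 m/s: v(10) = -12 + (9 − -12)·(10 − 5)/(11 − 5) = 5.5 m/s.

5.5 m/s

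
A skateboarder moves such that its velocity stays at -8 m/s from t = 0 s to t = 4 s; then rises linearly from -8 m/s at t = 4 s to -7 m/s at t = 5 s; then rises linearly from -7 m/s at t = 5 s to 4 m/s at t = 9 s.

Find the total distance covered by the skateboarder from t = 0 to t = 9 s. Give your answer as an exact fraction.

1129/22 m

Total distance travelled is ∫|v| dt — sum the magnitudes of each area piece.
0–4 s: |-8| × 4 = 32 m
4–5 s: |½(-8 + -7)(1)| = 7.5 m
5–9 s: v = 0 at t = 83/11 s; triangle areas 98/11 + 32/11 = 130/11 m
Total distance = 1129/22 m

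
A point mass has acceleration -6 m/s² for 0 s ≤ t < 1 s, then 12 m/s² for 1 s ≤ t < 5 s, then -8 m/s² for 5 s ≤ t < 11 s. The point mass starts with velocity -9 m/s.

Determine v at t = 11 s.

Δv equals the area under the a-t graph; then v = v₀ + Δv.
0–1 s: -6 × 1 = -6 m/s
1–5 s: 12 × 4 = 48 m/s
5–11 s: -8 × 6 = -48 m/s
Δv = -6 m/s, so v(11) = -9 + (-6) = -15 m/s.

-15 m/s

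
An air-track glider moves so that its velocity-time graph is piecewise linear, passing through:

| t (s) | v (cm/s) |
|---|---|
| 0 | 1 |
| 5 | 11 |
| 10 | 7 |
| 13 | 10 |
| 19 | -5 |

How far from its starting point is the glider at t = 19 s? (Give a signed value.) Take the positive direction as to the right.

Net displacement equals the area under the velocity-time graph (areas below the axis count negative).
0–5 s: ½(1 + 11)(5) = 30 cm
5–10 s: ½(11 + 7)(5) = 45 cm
10–13 s: ½(7 + 10)(3) = 25.5 cm
13–19 s: ½(10 + -5)(6) = 15 cm
Net displacement = 115.5 cm

115.5 cm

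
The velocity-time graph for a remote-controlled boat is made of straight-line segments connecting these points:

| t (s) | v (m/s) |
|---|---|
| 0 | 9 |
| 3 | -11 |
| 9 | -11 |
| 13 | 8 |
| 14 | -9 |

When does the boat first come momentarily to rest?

v changes sign on 0–3 s (from 9 to -11); the graph is linear there, so v = 0 at t = 0 + (-9)·(3 − 0)/(-11 − 9) = 1.35 s.

t = 1.35 s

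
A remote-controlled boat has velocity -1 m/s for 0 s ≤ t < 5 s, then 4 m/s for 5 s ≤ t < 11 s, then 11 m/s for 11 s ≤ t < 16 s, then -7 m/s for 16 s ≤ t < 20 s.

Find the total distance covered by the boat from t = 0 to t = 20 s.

Total distance travelled is ∫|v| dt — sum the magnitudes of each area piece.
0–5 s: |-1| × 5 = 5 m
5–11 s: |4| × 6 = 24 m
11–16 s: |11| × 5 = 55 m
16–20 s: |-7| × 4 = 28 m
Total distance = 112 m

112 m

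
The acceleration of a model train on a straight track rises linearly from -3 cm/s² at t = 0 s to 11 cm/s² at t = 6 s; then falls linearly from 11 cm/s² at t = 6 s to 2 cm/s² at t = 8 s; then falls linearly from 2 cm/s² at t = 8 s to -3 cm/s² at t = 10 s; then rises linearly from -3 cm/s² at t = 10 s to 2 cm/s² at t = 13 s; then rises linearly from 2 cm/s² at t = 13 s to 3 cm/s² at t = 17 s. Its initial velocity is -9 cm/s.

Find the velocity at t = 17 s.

35.5 cm/s

Δv equals the area under the a-t graph; then v = v₀ + Δv.
0–6 s: ½(-3 + 11)(6) = 24 cm/s
6–8 s: ½(11 + 2)(2) = 13 cm/s
8–10 s: ½(2 + -3)(2) = -1 cm/s
10–13 s: ½(-3 + 2)(3) = -1.5 cm/s
13–17 s: ½(2 + 3)(4) = 10 cm/s
Δv = 44.5 cm/s, so v(17) = -9 + (44.5) = 35.5 cm/s.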